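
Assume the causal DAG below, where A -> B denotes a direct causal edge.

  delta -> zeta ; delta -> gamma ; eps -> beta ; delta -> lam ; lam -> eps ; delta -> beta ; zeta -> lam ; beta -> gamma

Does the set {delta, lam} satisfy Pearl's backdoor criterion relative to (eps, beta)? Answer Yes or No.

Backdoor paths from eps to beta (paths whose first edge points into eps):
  P1: eps <- lam <- delta -> beta
  P2: eps <- lam <- delta -> gamma <- beta
  P3: eps <- lam <- zeta <- delta -> beta
  P4: eps <- lam <- zeta <- delta -> gamma <- beta
Condition 1 (no descendant of eps in the set): holds — descendants of eps are {beta, gamma}; none are in {delta, lam}.
Condition 2 (every backdoor path blocked by {delta, lam}):
  P1: blocked at chain node lam ∈ conditioning set.
  P2: blocked at chain node lam ∈ conditioning set.
  P3: blocked at chain node lam ∈ conditioning set.
  P4: blocked at chain node lam ∈ conditioning set.
{delta, lam} satisfies the backdoor criterion.

Yes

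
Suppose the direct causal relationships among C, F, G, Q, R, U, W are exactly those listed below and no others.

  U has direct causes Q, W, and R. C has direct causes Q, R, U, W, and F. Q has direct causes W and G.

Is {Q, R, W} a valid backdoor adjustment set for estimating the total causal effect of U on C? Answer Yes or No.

Yes

Backdoor paths from U to C (paths whose first edge points into U):
  P1: U <- R -> C
  P2: U <- W -> Q -> C
  P3: U <- W -> C
  P4: U <- Q <- W -> C
  P5: U <- Q -> C
Condition 1 (no descendant of U in the set): holds — descendants of U are {C}; none are in {Q, R, W}.
Condition 2 (every backdoor path blocked by {Q, R, W}):
  P1: blocked at fork node R ∈ conditioning set.
  P2: blocked at fork node W ∈ conditioning set.
  P3: blocked at fork node W ∈ conditioning set.
  P4: blocked at chain node Q ∈ conditioning set.
  P5: blocked at fork node Q ∈ conditioning set.
{Q, R, W} satisfies the backdoor criterion.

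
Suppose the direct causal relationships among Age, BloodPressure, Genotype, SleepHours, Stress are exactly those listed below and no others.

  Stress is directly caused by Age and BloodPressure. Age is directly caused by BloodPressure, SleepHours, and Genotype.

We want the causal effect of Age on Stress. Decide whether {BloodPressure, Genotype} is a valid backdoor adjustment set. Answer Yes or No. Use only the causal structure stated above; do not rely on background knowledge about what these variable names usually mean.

Backdoor paths from Age to Stress (paths whose first edge points into Age):
  P1: Age <- BloodPressure -> Stress
Condition 1 (no descendant of Age in the set): holds — descendants of Age are {Stress}; none are in {BloodPressure, Genotype}.
Condition 2 (every backdoor path blocked by {BloodPressure, Genotype}):
  P1: blocked at fork node BloodPressure ∈ conditioning set.
{BloodPressure, Genotype} satisfies the backdoor criterion.

Yes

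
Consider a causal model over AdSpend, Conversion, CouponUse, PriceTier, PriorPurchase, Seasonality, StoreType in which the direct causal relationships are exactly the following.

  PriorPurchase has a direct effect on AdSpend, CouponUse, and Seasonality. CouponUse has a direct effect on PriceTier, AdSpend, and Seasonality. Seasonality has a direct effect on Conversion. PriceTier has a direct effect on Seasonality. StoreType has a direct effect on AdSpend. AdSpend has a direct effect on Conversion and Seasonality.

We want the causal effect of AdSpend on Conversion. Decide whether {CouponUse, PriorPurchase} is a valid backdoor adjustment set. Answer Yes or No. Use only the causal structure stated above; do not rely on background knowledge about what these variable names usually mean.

Backdoor paths from AdSpend to Conversion (paths whose first edge points into AdSpend):
  P1: AdSpend <- PriorPurchase -> CouponUse -> PriceTier -> Seasonality -> Conversion
  P2: AdSpend <- PriorPurchase -> CouponUse -> Seasonality -> Conversion
  P3: AdSpend <- PriorPurchase -> Seasonality -> Conversion
  P4: AdSpend <- CouponUse <- PriorPurchase -> Seasonality -> Conversion
  P5: AdSpend <- CouponUse -> PriceTier -> Seasonality -> Conversion
  P6: AdSpend <- CouponUse -> Seasonality -> Conversion
Condition 1 (no descendant of AdSpend in the set): holds — descendants of AdSpend are {Conversion, Seasonality}; none are in {CouponUse, PriorPurchase}.
Condition 2 (every backdoor path blocked by {CouponUse, PriorPurchase}):
  P1: blocked at fork node PriorPurchase ∈ conditioning set.
  P2: blocked at fork node PriorPurchase ∈ conditioning set.
  P3: blocked at fork node PriorPurchase ∈ conditioning set.
  P4: blocked at chain node CouponUse ∈ conditioning set.
  P5: blocked at fork node CouponUse ∈ conditioning set.
  P6: blocked at fork node CouponUse ∈ conditioning set.
{CouponUse, PriorPurchase} satisfies the backdoor criterion.

Yes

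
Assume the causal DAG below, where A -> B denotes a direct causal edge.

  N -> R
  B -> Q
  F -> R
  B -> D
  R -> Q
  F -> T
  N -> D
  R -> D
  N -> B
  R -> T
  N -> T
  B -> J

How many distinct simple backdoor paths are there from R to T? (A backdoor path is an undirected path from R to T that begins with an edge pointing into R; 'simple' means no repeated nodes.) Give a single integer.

2

A backdoor path from R to T is any simple undirected path whose first edge points into R (i.e. leaves R via a parent).
Parents of R: {F, N}.
Enumerating:
  P1: R <- F -> T
  P2: R <- N -> T
That exhausts the simple backdoor paths. Count: 2.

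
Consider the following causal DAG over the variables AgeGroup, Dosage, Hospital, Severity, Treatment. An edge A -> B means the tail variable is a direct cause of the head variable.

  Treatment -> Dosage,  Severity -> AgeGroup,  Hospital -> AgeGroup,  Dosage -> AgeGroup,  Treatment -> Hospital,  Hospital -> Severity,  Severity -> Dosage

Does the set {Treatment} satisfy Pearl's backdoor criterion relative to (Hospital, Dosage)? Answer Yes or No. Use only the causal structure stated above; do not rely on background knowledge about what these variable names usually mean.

Backdoor paths from Hospital to Dosage (paths whose first edge points into Hospital):
  P1: Hospital <- Treatment -> Dosage
Condition 1 (no descendant of Hospital in the set): holds — descendants of Hospital are {AgeGroup, Dosage, Severity}; none are in {Treatment}.
Condition 2 (every backdoor path blocked by {Treatment}):
  P1: blocked at fork node Treatment ∈ conditioning set.
{Treatment} satisfies the backdoor criterion.

Yes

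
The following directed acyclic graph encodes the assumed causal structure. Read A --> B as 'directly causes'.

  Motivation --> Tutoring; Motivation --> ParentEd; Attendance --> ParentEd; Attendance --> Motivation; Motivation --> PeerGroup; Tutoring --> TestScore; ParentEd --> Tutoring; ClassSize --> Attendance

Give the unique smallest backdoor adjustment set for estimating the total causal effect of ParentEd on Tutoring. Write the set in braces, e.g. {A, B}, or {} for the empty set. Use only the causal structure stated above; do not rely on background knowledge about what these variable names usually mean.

Variables eligible for adjustment (non-descendants of ParentEd, excluding ParentEd and Tutoring): {Attendance, ClassSize, Motivation, PeerGroup}.
Backdoor paths from ParentEd to Tutoring:
  P1: ParentEd <- Attendance -> Motivation -> Tutoring
  P2: ParentEd <- Motivation -> Tutoring
The empty set is not sufficient: P1 (ParentEd <- Attendance -> Motivation -> Tutoring) has no collider blocking it and no conditioned non-collider, so it is open.
Try {Motivation}:
  P1: blocked at chain node Motivation ∈ conditioning set.
  P2: blocked at fork node Motivation ∈ conditioning set.
{Motivation} contains no descendant of ParentEd and blocks every backdoor path.
No other singleton works — e.g. {ClassSize} leaves P1 open — so {Motivation} is the unique smallest valid adjustment set.

{Motivation}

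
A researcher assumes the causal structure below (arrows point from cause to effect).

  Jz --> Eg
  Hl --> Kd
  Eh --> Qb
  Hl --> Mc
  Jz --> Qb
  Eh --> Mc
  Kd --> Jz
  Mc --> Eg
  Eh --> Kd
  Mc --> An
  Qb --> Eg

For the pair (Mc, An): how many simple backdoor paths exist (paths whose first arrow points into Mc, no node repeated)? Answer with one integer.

A backdoor path from Mc to An is any simple undirected path whose first edge points into Mc (i.e. leaves Mc via a parent).
Parents of Mc: {Eh, Hl}.
No simple path from any parent of Mc reaches An without revisiting Mc, so there are no backdoor paths.

0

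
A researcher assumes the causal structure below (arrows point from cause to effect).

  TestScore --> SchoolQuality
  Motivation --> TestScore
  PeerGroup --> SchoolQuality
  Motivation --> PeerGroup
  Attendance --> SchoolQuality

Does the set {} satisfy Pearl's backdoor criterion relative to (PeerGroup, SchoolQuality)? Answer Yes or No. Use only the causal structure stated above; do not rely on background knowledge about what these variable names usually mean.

Backdoor paths from PeerGroup to SchoolQuality (paths whose first edge points into PeerGroup):
  P1: PeerGroup <- Motivation -> TestScore -> SchoolQuality
Condition 1 (no descendant of PeerGroup in the set): holds — descendants of PeerGroup are {SchoolQuality}; none are in {}.
Condition 2 (every backdoor path blocked by {}):
  P1: open — no interior node is in the conditioning set.
{} does not satisfy the backdoor criterion.

No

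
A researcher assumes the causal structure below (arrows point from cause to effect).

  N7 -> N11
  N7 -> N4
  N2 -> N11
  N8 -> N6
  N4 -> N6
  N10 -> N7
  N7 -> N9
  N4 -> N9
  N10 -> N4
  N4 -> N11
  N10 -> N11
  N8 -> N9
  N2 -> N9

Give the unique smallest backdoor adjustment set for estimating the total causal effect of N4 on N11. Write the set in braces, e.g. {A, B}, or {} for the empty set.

Variables eligible for adjustment (non-descendants of N4, excluding N4 and N11): {N10, N2, N7, N8}.
Backdoor paths from N4 to N11:
  P1: N4 <- N10 -> N7 -> N11
  P2: N4 <- N10 -> N7 -> N9 <- N2 -> N11
  P3: N4 <- N10 -> N11
  P4: N4 <- N7 <- N10 -> N11
  P5: N4 <- N7 -> N11
  P6: N4 <- N7 -> N9 <- N2 -> N11
The empty set is not sufficient: P1 (N4 <- N10 -> N7 -> N11) has no collider blocking it and no conditioned non-collider, so it is open.
Try {N10, N7}:
  P1: blocked at fork node N10 ∈ conditioning set.
  P2: blocked at fork node N10 ∈ conditioning set.
  P3: blocked at fork node N10 ∈ conditioning set.
  P4: blocked at chain node N7 ∈ conditioning set.
  P5: blocked at fork node N7 ∈ conditioning set.
  P6: blocked at fork node N7 ∈ conditioning set.
{N10, N7} contains no descendant of N4 and blocks every backdoor path.
Every element of {N10, N7} is needed (dropping N10 leaves P3 open; dropping N7 leaves P5 open), so no proper subset is valid.
Among all size-2 subsets of the eligible variables, only {N10, N7} blocks every backdoor path, so it is the unique smallest valid adjustment set.

{N10, N7}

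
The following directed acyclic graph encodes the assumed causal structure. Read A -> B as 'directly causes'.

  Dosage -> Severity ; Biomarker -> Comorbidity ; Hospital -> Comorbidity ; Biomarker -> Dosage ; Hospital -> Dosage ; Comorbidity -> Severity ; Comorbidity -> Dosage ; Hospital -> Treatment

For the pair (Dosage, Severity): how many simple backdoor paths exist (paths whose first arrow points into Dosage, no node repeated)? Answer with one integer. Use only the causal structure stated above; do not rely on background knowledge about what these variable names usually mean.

3

A backdoor path from Dosage to Severity is any simple undirected path whose first edge points into Dosage (i.e. leaves Dosage via a parent).
Parents of Dosage: {Biomarker, Comorbidity, Hospital}.
Enumerating:
  P1: Dosage <- Hospital -> Comorbidity -> Severity
  P2: Dosage <- Biomarker -> Comorbidity -> Severity
  P3: Dosage <- Comorbidity -> Severity
That exhausts the simple backdoor paths. Count: 3.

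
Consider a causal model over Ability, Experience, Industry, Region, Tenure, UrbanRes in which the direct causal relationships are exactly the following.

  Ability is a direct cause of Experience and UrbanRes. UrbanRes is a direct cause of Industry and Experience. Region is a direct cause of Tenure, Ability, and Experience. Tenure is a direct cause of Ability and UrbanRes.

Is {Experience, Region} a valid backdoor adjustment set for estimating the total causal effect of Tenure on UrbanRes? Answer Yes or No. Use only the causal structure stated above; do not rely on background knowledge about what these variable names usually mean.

No

Backdoor paths from Tenure to UrbanRes (paths whose first edge points into Tenure):
  P1: Tenure <- Region -> Ability -> UrbanRes
  P2: Tenure <- Region -> Ability -> Experience <- UrbanRes
  P3: Tenure <- Region -> Experience <- Ability -> UrbanRes
  P4: Tenure <- Region -> Experience <- UrbanRes
Condition 1 (no descendant of Tenure in the set): FAILS — Experience is a descendant of Tenure.
Condition 2 (every backdoor path blocked by {Experience, Region}):
  P1: blocked at fork node Region ∈ conditioning set.
  P2: blocked at fork node Region ∈ conditioning set.
  P3: blocked at fork node Region ∈ conditioning set.
  P4: blocked at fork node Region ∈ conditioning set.
{Experience, Region} does not satisfy the backdoor criterion.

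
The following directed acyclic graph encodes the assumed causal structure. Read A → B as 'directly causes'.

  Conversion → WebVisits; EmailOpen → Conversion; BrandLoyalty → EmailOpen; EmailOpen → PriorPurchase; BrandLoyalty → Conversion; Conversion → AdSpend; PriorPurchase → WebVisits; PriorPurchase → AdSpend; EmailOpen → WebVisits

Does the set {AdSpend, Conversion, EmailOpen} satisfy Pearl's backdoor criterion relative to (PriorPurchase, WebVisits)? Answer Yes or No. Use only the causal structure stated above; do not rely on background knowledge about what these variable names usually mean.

Backdoor paths from PriorPurchase to WebVisits (paths whose first edge points into PriorPurchase):
  P1: PriorPurchase <- EmailOpen <- BrandLoyalty -> Conversion -> WebVisits
  P2: PriorPurchase <- EmailOpen -> Conversion -> WebVisits
  P3: PriorPurchase <- EmailOpen -> WebVisits
Condition 1 (no descendant of PriorPurchase in the set): FAILS — AdSpend is a descendant of PriorPurchase.
Condition 2 (every backdoor path blocked by {AdSpend, Conversion, EmailOpen}):
  P1: blocked at chain node EmailOpen ∈ conditioning set.
  P2: blocked at fork node EmailOpen ∈ conditioning set.
  P3: blocked at fork node EmailOpen ∈ conditioning set.
{AdSpend, Conversion, EmailOpen} does not satisfy the backdoor criterion.

No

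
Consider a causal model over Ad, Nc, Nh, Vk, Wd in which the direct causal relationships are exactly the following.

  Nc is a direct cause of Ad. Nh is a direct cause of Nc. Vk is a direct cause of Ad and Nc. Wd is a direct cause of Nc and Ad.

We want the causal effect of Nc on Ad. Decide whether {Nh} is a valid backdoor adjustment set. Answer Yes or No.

No

Backdoor paths from Nc to Ad (paths whose first edge points into Nc):
  P1: Nc <- Vk -> Ad
  P2: Nc <- Wd -> Ad
Condition 1 (no descendant of Nc in the set): holds — descendants of Nc are {Ad}; none are in {Nh}.
Condition 2 (every backdoor path blocked by {Nh}):
  P1: open — no interior node is in the conditioning set.
  P2: open — no interior node is in the conditioning set.
{Nh} does not satisfy the backdoor criterion.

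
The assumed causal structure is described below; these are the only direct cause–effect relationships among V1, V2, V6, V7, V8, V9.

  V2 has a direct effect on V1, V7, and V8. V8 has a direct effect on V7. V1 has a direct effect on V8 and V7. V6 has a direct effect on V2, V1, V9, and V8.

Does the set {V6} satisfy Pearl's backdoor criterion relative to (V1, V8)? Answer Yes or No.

No

Backdoor paths from V1 to V8 (paths whose first edge points into V1):
  P1: V1 <- V6 -> V2 -> V8
  P2: V1 <- V6 -> V2 -> V7 <- V8
  P3: V1 <- V6 -> V8
  P4: V1 <- V2 <- V6 -> V8
  P5: V1 <- V2 -> V8
  P6: V1 <- V2 -> V7 <- V8
Condition 1 (no descendant of V1 in the set): holds — descendants of V1 are {V7, V8}; none are in {V6}.
Condition 2 (every backdoor path blocked by {V6}):
  P1: blocked at fork node V6 ∈ conditioning set.
  P2: blocked at fork node V6 ∈ conditioning set.
  P3: blocked at fork node V6 ∈ conditioning set.
  P4: blocked at fork node V6 ∈ conditioning set.
  P5: open — no interior node is in the conditioning set.
  P6: blocked at collider V7 (neither it nor any descendant is in the conditioning set).
{V6} does not satisfy the backdoor criterion.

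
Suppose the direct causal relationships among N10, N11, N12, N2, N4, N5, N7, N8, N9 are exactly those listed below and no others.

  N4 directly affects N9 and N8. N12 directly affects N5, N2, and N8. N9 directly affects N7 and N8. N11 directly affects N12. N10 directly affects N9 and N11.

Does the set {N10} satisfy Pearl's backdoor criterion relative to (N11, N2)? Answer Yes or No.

Yes

Backdoor paths from N11 to N2 (paths whose first edge points into N11):
  P1: N11 <- N10 -> N9 <- N4 -> N8 <- N12 -> N2
  P2: N11 <- N10 -> N9 -> N8 <- N12 -> N2
Condition 1 (no descendant of N11 in the set): holds — descendants of N11 are {N12, N2, N5, N8}; none are in {N10}.
Condition 2 (every backdoor path blocked by {N10}):
  P1: blocked at fork node N10 ∈ conditioning set.
  P2: blocked at fork node N10 ∈ conditioning set.
{N10} satisfies the backdoor criterion.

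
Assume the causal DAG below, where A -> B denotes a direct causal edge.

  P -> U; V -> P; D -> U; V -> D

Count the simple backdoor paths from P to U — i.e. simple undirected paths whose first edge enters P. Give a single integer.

1

A backdoor path from P to U is any simple undirected path whose first edge points into P (i.e. leaves P via a parent).
Parents of P: {V}.
Enumerating:
  P1: P <- V -> D -> U
That exhausts the simple backdoor paths. Count: 1.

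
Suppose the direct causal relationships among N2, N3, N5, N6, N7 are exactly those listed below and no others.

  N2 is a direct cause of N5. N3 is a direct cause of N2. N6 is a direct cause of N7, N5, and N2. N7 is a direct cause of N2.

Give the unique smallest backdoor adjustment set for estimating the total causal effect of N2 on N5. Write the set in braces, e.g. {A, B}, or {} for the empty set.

{N6}

Variables eligible for adjustment (non-descendants of N2, excluding N2 and N5): {N3, N6, N7}.
Backdoor paths from N2 to N5:
  P1: N2 <- N6 -> N5
  P2: N2 <- N7 <- N6 -> N5
The empty set is not sufficient: P1 (N2 <- N6 -> N5) has no collider blocking it and no conditioned non-collider, so it is open.
Try {N6}:
  P1: blocked at fork node N6 ∈ conditioning set.
  P2: blocked at fork node N6 ∈ conditioning set.
{N6} contains no descendant of N2 and blocks every backdoor path.
No other singleton works — e.g. {N3} leaves P1 open — so {N6} is the unique smallest valid adjustment set.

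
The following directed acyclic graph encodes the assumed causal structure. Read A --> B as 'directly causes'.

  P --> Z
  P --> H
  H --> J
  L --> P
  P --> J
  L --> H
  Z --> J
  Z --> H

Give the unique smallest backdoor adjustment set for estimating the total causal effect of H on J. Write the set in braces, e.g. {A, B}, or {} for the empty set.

{P, Z}

Variables eligible for adjustment (non-descendants of H, excluding H and J): {L, P, Z}.
Backdoor paths from H to J:
  P1: H <- L -> P -> Z -> J
  P2: H <- L -> P -> J
  P3: H <- P -> Z -> J
  P4: H <- P -> J
  P5: H <- Z <- P -> J
  P6: H <- Z -> J
The empty set is not sufficient: P1 (H <- L -> P -> Z -> J) has no collider blocking it and no conditioned non-collider, so it is open.
Try {P, Z}:
  P1: blocked at chain node P ∈ conditioning set.
  P2: blocked at chain node P ∈ conditioning set.
  P3: blocked at fork node P ∈ conditioning set.
  P4: blocked at fork node P ∈ conditioning set.
  P5: blocked at chain node Z ∈ conditioning set.
  P6: blocked at fork node Z ∈ conditioning set.
{P, Z} contains no descendant of H and blocks every backdoor path.
Every element of {P, Z} is needed (dropping P leaves P2 open; dropping Z leaves P6 open), so no proper subset is valid.
Among all size-2 subsets of the eligible variables, only {P, Z} blocks every backdoor path, so it is the unique smallest valid adjustment set.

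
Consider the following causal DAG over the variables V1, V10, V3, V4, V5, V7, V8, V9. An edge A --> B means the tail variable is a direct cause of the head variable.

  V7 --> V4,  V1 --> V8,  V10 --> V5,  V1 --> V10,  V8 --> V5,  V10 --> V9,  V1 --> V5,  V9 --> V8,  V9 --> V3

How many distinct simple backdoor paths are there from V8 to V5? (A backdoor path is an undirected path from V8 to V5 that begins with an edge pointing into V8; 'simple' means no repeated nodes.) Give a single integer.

A backdoor path from V8 to V5 is any simple undirected path whose first edge points into V8 (i.e. leaves V8 via a parent).
Parents of V8: {V1, V9}.
Enumerating:
  P1: V8 <- V1 -> V10 -> V5
  P2: V8 <- V1 -> V5
  P3: V8 <- V9 <- V10 <- V1 -> V5
  P4: V8 <- V9 <- V10 -> V5
That exhausts the simple backdoor paths. Count: 4.

4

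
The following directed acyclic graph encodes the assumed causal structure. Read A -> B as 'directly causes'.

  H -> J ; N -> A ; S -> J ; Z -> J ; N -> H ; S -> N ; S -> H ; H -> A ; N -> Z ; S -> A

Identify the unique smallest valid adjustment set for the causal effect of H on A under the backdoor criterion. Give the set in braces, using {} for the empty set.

{N, S}

Variables eligible for adjustment (non-descendants of H, excluding H and A): {N, S, Z}.
Backdoor paths from H to A:
  P1: H <- S -> N -> A
  P2: H <- S -> A
  P3: H <- S -> J <- Z <- N -> A
  P4: H <- N <- S -> A
  P5: H <- N -> Z -> J <- S -> A
  P6: H <- N -> A
The empty set is not sufficient: P1 (H <- S -> N -> A) has no collider blocking it and no conditioned non-collider, so it is open.
Try {N, S}:
  P1: blocked at fork node S ∈ conditioning set.
  P2: blocked at fork node S ∈ conditioning set.
  P3: blocked at fork node S ∈ conditioning set.
  P4: blocked at chain node N ∈ conditioning set.
  P5: blocked at fork node N ∈ conditioning set.
  P6: blocked at fork node N ∈ conditioning set.
{N, S} contains no descendant of H and blocks every backdoor path.
Every element of {N, S} is needed (dropping N leaves P6 open; dropping S leaves P2 open), so no proper subset is valid.
Among all size-2 subsets of the eligible variables, only {N, S} blocks every backdoor path, so it is the unique smallest valid adjustment set.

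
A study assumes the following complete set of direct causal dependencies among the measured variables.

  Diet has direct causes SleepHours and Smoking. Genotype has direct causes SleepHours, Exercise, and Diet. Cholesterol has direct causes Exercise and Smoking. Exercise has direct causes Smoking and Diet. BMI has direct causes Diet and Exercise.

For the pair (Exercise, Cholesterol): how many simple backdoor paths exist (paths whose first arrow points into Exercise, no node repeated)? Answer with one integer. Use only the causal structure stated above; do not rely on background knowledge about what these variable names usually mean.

A backdoor path from Exercise to Cholesterol is any simple undirected path whose first edge points into Exercise (i.e. leaves Exercise via a parent).
Parents of Exercise: {Diet, Smoking}.
Enumerating:
  P1: Exercise <- Smoking -> Cholesterol
  P2: Exercise <- Diet <- Smoking -> Cholesterol
That exhausts the simple backdoor paths. Count: 2.

2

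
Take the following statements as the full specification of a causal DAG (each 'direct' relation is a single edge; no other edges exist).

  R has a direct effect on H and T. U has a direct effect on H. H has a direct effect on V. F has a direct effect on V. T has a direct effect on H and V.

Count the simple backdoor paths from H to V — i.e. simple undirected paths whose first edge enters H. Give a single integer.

A backdoor path from H to V is any simple undirected path whose first edge points into H (i.e. leaves H via a parent).
Parents of H: {R, T, U}.
Enumerating:
  P1: H <- R -> T -> V
  P2: H <- T -> V
That exhausts the simple backdoor paths. Count: 2.

2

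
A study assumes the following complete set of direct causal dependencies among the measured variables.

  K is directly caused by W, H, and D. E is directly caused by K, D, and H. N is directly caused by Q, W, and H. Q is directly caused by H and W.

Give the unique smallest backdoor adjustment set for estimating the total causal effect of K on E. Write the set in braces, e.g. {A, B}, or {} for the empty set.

{D, H}

Variables eligible for adjustment (non-descendants of K, excluding K and E): {D, H, N, Q, W}.
Backdoor paths from K to E:
  P1: K <- D -> E
  P2: K <- H -> E
  P3: K <- W -> Q <- H -> E
  P4: K <- W -> Q -> N <- H -> E
  P5: K <- W -> N <- H -> E
  P6: K <- W -> N <- Q <- H -> E
The empty set is not sufficient: P1 (K <- D -> E) has no collider blocking it and no conditioned non-collider, so it is open.
Try {D, H}:
  P1: blocked at fork node D ∈ conditioning set.
  P2: blocked at fork node H ∈ conditioning set.
  P3: blocked at collider Q (neither it nor any descendant is in the conditioning set).
  P4: blocked at collider N (neither it nor any descendant is in the conditioning set).
  P5: blocked at collider N (neither it nor any descendant is in the conditioning set).
  P6: blocked at collider N (neither it nor any descendant is in the conditioning set).
{D, H} contains no descendant of K and blocks every backdoor path.
Every element of {D, H} is needed (dropping D leaves P1 open; dropping H leaves P2 open), so no proper subset is valid.
Among all size-2 subsets of the eligible variables, only {D, H} blocks every backdoor path, so it is the unique smallest valid adjustment set.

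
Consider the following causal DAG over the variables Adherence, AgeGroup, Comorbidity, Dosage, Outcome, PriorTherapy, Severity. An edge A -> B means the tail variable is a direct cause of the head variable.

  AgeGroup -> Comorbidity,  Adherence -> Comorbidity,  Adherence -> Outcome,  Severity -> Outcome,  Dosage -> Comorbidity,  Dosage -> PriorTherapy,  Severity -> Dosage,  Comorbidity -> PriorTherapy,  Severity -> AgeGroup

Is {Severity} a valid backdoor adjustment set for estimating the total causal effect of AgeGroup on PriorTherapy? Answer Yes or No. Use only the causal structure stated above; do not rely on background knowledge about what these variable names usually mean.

Backdoor paths from AgeGroup to PriorTherapy (paths whose first edge points into AgeGroup):
  P1: AgeGroup <- Severity -> Dosage -> Comorbidity -> PriorTherapy
  P2: AgeGroup <- Severity -> Dosage -> PriorTherapy
  P3: AgeGroup <- Severity -> Outcome <- Adherence -> Comorbidity <- Dosage -> PriorTherapy
  P4: AgeGroup <- Severity -> Outcome <- Adherence -> Comorbidity -> PriorTherapy
Condition 1 (no descendant of AgeGroup in the set): holds — descendants of AgeGroup are {Comorbidity, PriorTherapy}; none are in {Severity}.
Condition 2 (every backdoor path blocked by {Severity}):
  P1: blocked at fork node Severity ∈ conditioning set.
  P2: blocked at fork node Severity ∈ conditioning set.
  P3: blocked at fork node Severity ∈ conditioning set.
  P4: blocked at fork node Severity ∈ conditioning set.
{Severity} satisfies the backdoor criterion.

Yes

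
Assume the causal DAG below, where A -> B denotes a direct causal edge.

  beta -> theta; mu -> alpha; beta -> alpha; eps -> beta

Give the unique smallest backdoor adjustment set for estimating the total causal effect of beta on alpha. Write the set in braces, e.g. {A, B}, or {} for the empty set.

Variables eligible for adjustment (non-descendants of beta, excluding beta and alpha): {eps, mu}.
Backdoor paths from beta to alpha:
  (none)
With no backdoor paths the empty set already satisfies the criterion, and it is trivially minimal.

{}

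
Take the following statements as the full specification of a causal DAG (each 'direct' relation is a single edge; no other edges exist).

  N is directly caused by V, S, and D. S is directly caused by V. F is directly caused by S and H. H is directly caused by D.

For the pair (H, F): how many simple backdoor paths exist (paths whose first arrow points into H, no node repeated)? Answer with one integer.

2

A backdoor path from H to F is any simple undirected path whose first edge points into H (i.e. leaves H via a parent).
Parents of H: {D}.
Enumerating:
  P1: H <- D -> N <- V -> S -> F
  P2: H <- D -> N <- S -> F
That exhausts the simple backdoor paths. Count: 2.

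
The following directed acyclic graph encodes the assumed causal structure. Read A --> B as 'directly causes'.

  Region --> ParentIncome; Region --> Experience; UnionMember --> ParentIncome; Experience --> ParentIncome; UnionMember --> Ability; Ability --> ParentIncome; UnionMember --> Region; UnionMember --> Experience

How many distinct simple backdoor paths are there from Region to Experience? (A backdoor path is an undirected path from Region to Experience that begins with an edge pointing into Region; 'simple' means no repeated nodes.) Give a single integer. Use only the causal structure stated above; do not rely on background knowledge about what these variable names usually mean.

3

A backdoor path from Region to Experience is any simple undirected path whose first edge points into Region (i.e. leaves Region via a parent).
Parents of Region: {UnionMember}.
Enumerating:
  P1: Region <- UnionMember -> Experience
  P2: Region <- UnionMember -> Ability -> ParentIncome <- Experience
  P3: Region <- UnionMember -> ParentIncome <- Experience
That exhausts the simple backdoor paths. Count: 3.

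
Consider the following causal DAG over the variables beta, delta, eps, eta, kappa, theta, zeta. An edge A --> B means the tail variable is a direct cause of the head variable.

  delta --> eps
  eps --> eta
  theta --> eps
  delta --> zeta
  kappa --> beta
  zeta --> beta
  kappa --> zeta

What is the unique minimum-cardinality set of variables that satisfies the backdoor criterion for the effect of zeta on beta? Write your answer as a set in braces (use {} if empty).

{kappa}

Variables eligible for adjustment (non-descendants of zeta, excluding zeta and beta): {delta, eps, eta, kappa, theta}.
Backdoor paths from zeta to beta:
  P1: zeta <- kappa -> beta
The empty set is not sufficient: P1 (zeta <- kappa -> beta) has no collider blocking it and no conditioned non-collider, so it is open.
Try {kappa}:
  P1: blocked at fork node kappa ∈ conditioning set.
{kappa} contains no descendant of zeta and blocks every backdoor path.
No other singleton works — e.g. {delta} leaves P1 open — so {kappa} is the unique smallest valid adjustment set.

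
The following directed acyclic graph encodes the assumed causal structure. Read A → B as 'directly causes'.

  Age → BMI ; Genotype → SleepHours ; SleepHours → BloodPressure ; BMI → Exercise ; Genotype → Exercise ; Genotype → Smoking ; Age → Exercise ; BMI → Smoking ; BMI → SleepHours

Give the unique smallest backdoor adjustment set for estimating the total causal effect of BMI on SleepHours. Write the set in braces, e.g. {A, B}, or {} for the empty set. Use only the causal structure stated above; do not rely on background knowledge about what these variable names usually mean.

Variables eligible for adjustment (non-descendants of BMI, excluding BMI and SleepHours): {Age, Genotype}.
Backdoor paths from BMI to SleepHours:
  P1: BMI <- Age -> Exercise <- Genotype -> SleepHours
Each backdoor path contains an unconditioned collider, so every path is already blocked with the empty conditioning set:
  P1: blocked at collider Exercise (neither it nor any descendant is in the conditioning set).
The empty set is therefore the unique smallest valid set.

{}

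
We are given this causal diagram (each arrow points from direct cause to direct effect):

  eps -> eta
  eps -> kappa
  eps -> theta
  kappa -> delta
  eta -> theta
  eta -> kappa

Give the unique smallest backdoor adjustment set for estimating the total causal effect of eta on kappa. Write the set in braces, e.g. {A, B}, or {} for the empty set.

Variables eligible for adjustment (non-descendants of eta, excluding eta and kappa): {eps}.
Backdoor paths from eta to kappa:
  P1: eta <- eps -> kappa
The empty set is not sufficient: P1 (eta <- eps -> kappa) has no collider blocking it and no conditioned non-collider, so it is open.
Try {eps}:
  P1: blocked at fork node eps ∈ conditioning set.
{eps} contains no descendant of eta and blocks every backdoor path.
{eps} is the unique smallest valid adjustment set.

{eps}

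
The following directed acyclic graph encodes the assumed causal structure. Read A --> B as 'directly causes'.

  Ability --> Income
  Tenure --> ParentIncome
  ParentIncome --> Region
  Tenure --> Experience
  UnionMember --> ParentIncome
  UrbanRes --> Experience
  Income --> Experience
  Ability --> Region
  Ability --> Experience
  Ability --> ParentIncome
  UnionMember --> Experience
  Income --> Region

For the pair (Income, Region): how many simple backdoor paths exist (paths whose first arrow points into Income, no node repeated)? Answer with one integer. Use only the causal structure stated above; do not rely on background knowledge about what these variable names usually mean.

4

A backdoor path from Income to Region is any simple undirected path whose first edge points into Income (i.e. leaves Income via a parent).
Parents of Income: {Ability}.
Enumerating:
  P1: Income <- Ability -> Experience <- Tenure -> ParentIncome -> Region
  P2: Income <- Ability -> Experience <- UnionMember -> ParentIncome -> Region
  P3: Income <- Ability -> ParentIncome -> Region
  P4: Income <- Ability -> Region
That exhausts the simple backdoor paths. Count: 4.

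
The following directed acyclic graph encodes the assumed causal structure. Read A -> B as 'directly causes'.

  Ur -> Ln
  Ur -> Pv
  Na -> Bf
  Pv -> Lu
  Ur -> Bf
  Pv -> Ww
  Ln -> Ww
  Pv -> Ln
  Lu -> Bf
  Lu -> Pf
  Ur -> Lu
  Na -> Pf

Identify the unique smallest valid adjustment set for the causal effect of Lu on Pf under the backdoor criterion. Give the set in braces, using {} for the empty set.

Variables eligible for adjustment (non-descendants of Lu, excluding Lu and Pf): {Ln, Na, Pv, Ur, Ww}.
Backdoor paths from Lu to Pf:
  P1: Lu <- Ur -> Bf <- Na -> Pf
  P2: Lu <- Pv <- Ur -> Bf <- Na -> Pf
  P3: Lu <- Pv -> Ln <- Ur -> Bf <- Na -> Pf
  P4: Lu <- Pv -> Ww <- Ln <- Ur -> Bf <- Na -> Pf
Each backdoor path contains an unconditioned collider, so every path is already blocked with the empty conditioning set:
  P1: blocked at collider Bf (neither it nor any descendant is in the conditioning set).
  P2: blocked at collider Bf (neither it nor any descendant is in the conditioning set).
  P3: blocked at collider Ln (neither it nor any descendant is in the conditioning set).
  P4: blocked at collider Ww (neither it nor any descendant is in the conditioning set).
The empty set is therefore the unique smallest valid set.

{}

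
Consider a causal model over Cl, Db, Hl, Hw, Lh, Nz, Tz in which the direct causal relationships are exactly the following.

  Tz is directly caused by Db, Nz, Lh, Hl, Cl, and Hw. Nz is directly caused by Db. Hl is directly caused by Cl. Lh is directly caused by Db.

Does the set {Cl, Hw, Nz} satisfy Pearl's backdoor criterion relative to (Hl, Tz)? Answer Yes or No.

Yes

Backdoor paths from Hl to Tz (paths whose first edge points into Hl):
  P1: Hl <- Cl -> Tz
Condition 1 (no descendant of Hl in the set): holds — descendants of Hl are {Tz}; none are in {Cl, Hw, Nz}.
Condition 2 (every backdoor path blocked by {Cl, Hw, Nz}):
  P1: blocked at fork node Cl ∈ conditioning set.
{Cl, Hw, Nz} satisfies the backdoor criterion.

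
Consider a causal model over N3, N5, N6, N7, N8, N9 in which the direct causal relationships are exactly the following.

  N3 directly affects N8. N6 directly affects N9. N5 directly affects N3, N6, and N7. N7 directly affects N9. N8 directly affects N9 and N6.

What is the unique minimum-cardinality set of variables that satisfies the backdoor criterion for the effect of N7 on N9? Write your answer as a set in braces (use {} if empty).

Variables eligible for adjustment (non-descendants of N7, excluding N7 and N9): {N3, N5, N6, N8}.
Backdoor paths from N7 to N9:
  P1: N7 <- N5 -> N3 -> N8 -> N6 -> N9
  P2: N7 <- N5 -> N3 -> N8 -> N9
  P3: N7 <- N5 -> N6 <- N8 -> N9
  P4: N7 <- N5 -> N6 -> N9
The empty set is not sufficient: P1 (N7 <- N5 -> N3 -> N8 -> N6 -> N9) has no collider blocking it and no conditioned non-collider, so it is open.
Try {N5}:
  P1: blocked at fork node N5 ∈ conditioning set.
  P2: blocked at fork node N5 ∈ conditioning set.
  P3: blocked at fork node N5 ∈ conditioning set.
  P4: blocked at fork node N5 ∈ conditioning set.
{N5} contains no descendant of N7 and blocks every backdoor path.
No other singleton works — e.g. {N3} leaves P4 open — so {N5} is the unique smallest valid adjustment set.

{N5}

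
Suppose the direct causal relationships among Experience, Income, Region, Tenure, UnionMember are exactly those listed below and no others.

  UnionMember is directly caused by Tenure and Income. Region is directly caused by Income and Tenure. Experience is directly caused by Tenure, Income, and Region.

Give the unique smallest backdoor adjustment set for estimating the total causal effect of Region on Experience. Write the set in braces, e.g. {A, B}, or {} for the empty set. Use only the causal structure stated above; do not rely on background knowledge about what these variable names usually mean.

Variables eligible for adjustment (non-descendants of Region, excluding Region and Experience): {Income, Tenure, UnionMember}.
Backdoor paths from Region to Experience:
  P1: Region <- Tenure -> Experience
  P2: Region <- Tenure -> UnionMember <- Income -> Experience
  P3: Region <- Income -> Experience
  P4: Region <- Income -> UnionMember <- Tenure -> Experience
The empty set is not sufficient: P1 (Region <- Tenure -> Experience) has no collider blocking it and no conditioned non-collider, so it is open.
Try {Income, Tenure}:
  P1: blocked at fork node Tenure ∈ conditioning set.
  P2: blocked at fork node Tenure ∈ conditioning set.
  P3: blocked at fork node Income ∈ conditioning set.
  P4: blocked at fork node Income ∈ conditioning set.
{Income, Tenure} contains no descendant of Region and blocks every backdoor path.
Every element of {Income, Tenure} is needed (dropping Income leaves P3 open; dropping Tenure leaves P1 open), so no proper subset is valid.
Among all size-2 subsets of the eligible variables, only {Income, Tenure} blocks every backdoor path, so it is the unique smallest valid adjustment set.

{Income, Tenure}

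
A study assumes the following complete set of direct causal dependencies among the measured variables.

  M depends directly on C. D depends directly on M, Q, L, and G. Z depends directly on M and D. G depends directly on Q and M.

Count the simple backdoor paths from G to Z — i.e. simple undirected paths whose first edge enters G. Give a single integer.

4

A backdoor path from G to Z is any simple undirected path whose first edge points into G (i.e. leaves G via a parent).
Parents of G: {M, Q}.
Enumerating:
  P1: G <- M -> D -> Z
  P2: G <- M -> Z
  P3: G <- Q -> D <- M -> Z
  P4: G <- Q -> D -> Z
That exhausts the simple backdoor paths. Count: 4.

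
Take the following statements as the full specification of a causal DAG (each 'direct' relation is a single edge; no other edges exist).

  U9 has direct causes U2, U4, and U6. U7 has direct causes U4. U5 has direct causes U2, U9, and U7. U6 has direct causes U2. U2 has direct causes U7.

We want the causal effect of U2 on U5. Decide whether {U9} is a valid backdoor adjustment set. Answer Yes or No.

No

Backdoor paths from U2 to U5 (paths whose first edge points into U2):
  P1: U2 <- U7 <- U4 -> U9 -> U5
  P2: U2 <- U7 -> U5
Condition 1 (no descendant of U2 in the set): FAILS — U9 is a descendant of U2.
Condition 2 (every backdoor path blocked by {U9}):
  P1: blocked at chain node U9 ∈ conditioning set.
  P2: open — no interior node is in the conditioning set.
{U9} does not satisfy the backdoor criterion.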